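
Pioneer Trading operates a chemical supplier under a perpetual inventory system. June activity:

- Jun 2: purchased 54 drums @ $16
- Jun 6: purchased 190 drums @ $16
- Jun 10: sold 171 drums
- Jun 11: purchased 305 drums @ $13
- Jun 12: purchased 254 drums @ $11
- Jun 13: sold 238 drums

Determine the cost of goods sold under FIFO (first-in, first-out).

COGS = $6,049

Jun 10, 171 sold [FIFO — oldest first]: 54 @ $16 + 117 @ $16 = $2,736
Jun 13, 238 sold [FIFO — oldest first]: 73 @ $16 + 165 @ $13 = $3,313
Total COGS = $2,736 + $3,313 = $6,049
Ending inventory: 140 @ $13 + 254 @ $11 = $4,614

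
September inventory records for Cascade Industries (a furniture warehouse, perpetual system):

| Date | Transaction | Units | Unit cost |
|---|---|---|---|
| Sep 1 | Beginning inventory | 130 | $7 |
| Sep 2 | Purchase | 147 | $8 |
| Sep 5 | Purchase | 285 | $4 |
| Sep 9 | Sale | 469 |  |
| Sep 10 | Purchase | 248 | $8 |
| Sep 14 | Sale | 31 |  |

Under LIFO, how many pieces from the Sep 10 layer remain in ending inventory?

217

Sep 9, 469 sold [LIFO — newest first]: 285 @ $4 + 147 @ $8 + 37 @ $7 = $2,575
Sep 14, 31 sold [LIFO — newest first]: 31 @ $8 = $248
Total COGS = $2,575 + $248 = $2,823
Ending inventory: 93 @ $7 + 217 @ $8 = $2,387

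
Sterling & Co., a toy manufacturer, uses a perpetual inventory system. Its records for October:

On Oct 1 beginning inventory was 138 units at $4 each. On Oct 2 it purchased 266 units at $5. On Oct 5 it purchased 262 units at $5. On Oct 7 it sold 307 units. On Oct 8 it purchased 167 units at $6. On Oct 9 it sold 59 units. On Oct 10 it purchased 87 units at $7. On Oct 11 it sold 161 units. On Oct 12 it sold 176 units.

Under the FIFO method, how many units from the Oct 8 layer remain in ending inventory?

Oct 7, 307 sold [FIFO — oldest first]: 138 @ $4 + 169 @ $5 = $1,397
Oct 9, 59 sold [FIFO — oldest first]: 59 @ $5 = $295
Oct 11, 161 sold [FIFO — oldest first]: 38 @ $5 + 123 @ $5 = $805
Oct 12, 176 sold [FIFO — oldest first]: 139 @ $5 + 37 @ $6 = $917
Total COGS = $1,397 + $295 + $805 + $917 = $3,414
Ending inventory: 130 @ $6 + 87 @ $7 = $1,389

130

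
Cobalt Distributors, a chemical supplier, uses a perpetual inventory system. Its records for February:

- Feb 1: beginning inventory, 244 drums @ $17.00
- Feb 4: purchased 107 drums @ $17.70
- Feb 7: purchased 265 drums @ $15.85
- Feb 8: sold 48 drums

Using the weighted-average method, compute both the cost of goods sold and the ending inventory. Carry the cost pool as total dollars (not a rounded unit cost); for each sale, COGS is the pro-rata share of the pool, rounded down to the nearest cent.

After Feb 1: 244 on hand, pool $4,148.00 (≈ $17.0000 each)
After Feb 4: 351 on hand, pool $6,041.90 (≈ $17.2134 each)
After Feb 7: 616 on hand, pool $10,242.15 (≈ $16.6269 each)
Feb 8, sell 48: 48/616 × $10,242.15 → $798.08
Ending inventory (cost pool remaining) = $9,444.07

COGS = $798.08; ending inventory = $9,444.07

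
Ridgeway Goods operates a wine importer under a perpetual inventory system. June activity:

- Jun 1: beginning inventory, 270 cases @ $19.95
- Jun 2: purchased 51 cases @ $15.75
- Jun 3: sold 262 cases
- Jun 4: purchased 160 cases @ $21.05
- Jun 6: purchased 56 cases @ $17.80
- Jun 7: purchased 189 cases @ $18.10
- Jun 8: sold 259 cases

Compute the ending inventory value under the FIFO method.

Ending inventory = $3,705.70

Jun 3, 262 sold [FIFO — oldest first]: 262 @ $19.95 = $5,226.90
Jun 8, 259 sold [FIFO — oldest first]: 8 @ $19.95 + 51 @ $15.75 + 160 @ $21.05 + 40 @ $17.80 = $5,042.85
Total COGS = $5,226.90 + $5,042.85 = $10,269.75
Ending inventory: 16 @ $17.80 + 189 @ $18.10 = $3,705.70
Check: goods available $13,975.45 = COGS $10,269.75 + ending $3,705.70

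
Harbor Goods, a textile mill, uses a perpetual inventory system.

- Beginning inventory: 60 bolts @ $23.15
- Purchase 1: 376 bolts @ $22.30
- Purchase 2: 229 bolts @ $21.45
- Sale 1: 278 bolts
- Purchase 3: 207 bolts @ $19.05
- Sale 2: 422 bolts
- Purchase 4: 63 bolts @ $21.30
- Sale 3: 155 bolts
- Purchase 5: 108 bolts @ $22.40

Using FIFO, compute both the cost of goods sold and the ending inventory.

COGS = $18,305.35; ending inventory = $4,084.95

Sale 1 (278) [FIFO — oldest first]: 60 @ $23.15 + 218 @ $22.30 = $6,250.40
Sale 2 (422) [FIFO — oldest first]: 158 @ $22.30 + 229 @ $21.45 + 35 @ $19.05 = $9,102.20
Sale 3 (155) [FIFO — oldest first]: 155 @ $19.05 = $2,952.75
Total COGS = $6,250.40 + $9,102.20 + $2,952.75 = $18,305.35
Ending inventory: 17 @ $19.05 + 63 @ $21.30 + 108 @ $22.40 = $4,084.95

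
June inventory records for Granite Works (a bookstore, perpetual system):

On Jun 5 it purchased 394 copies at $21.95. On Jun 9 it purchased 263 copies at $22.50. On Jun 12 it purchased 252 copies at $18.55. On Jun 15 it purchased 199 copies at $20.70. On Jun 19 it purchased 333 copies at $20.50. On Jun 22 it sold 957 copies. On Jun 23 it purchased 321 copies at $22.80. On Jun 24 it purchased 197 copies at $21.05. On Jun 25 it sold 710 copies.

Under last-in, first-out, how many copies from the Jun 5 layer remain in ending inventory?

292

Jun 22, 957 sold [LIFO — newest first]: 333 @ $20.50 + 199 @ $20.70 + 252 @ $18.55 + 173 @ $22.50 = $19,512.90
Jun 25, 710 sold [LIFO — newest first]: 197 @ $21.05 + 321 @ $22.80 + 90 @ $22.50 + 102 @ $21.95 = $15,729.55
Total COGS = $19,512.90 + $15,729.55 = $35,242.45
Ending inventory: 292 @ $21.95 = $6,409.40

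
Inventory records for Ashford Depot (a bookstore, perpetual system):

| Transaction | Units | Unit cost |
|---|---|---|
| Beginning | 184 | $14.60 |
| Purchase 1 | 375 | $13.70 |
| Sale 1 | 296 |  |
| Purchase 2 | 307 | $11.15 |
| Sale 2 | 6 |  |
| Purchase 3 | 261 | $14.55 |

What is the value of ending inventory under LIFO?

Sale 1 (296) [LIFO — newest first]: 296 @ $13.70 = $4,055.20
Sale 2 (6) [LIFO — newest first]: 6 @ $11.15 = $66.90
Total COGS = $4,055.20 + $66.90 = $4,122.10
Ending inventory: 184 @ $14.60 + 79 @ $13.70 + 301 @ $11.15 + 261 @ $14.55 = $10,922.40

Ending inventory = $10,922.40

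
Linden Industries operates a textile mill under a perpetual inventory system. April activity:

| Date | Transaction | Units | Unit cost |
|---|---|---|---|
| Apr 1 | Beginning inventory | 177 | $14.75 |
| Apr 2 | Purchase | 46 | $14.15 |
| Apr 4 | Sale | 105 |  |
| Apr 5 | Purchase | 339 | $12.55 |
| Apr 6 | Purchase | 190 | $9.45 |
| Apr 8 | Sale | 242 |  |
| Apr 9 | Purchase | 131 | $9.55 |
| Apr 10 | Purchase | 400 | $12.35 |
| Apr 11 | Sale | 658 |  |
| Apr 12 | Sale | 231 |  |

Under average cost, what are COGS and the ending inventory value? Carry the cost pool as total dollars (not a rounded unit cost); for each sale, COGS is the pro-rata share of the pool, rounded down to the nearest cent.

COGS = $14,947.36; ending inventory = $555.29

After Apr 1: 177 on hand, pool $2,610.75 (≈ $14.7500 each)
After Apr 2: 223 on hand, pool $3,261.65 (≈ $14.6262 each)
Apr 4, sell 105: 105/223 × $3,261.65 → $1,535.75
After Apr 5: 457 on hand, pool $5,980.35 (≈ $13.0861 each)
After Apr 6: 647 on hand, pool $7,775.85 (≈ $12.0183 each)
Apr 8, sell 242: 242/647 × $7,775.85 → $2,908.43
After Apr 9: 536 on hand, pool $6,118.47 (≈ $11.4151 each)
After Apr 10: 936 on hand, pool $11,058.47 (≈ $11.8146 each)
Apr 11, sell 658: 658/936 × $11,058.47 → $7,774.00
Apr 12, sell 231: 231/278 × $3,284.47 → $2,729.18
Total COGS = $1,535.75 + $2,908.43 + $7,774.00 + $2,729.18 = $14,947.36
Ending inventory (cost pool remaining) = $555.29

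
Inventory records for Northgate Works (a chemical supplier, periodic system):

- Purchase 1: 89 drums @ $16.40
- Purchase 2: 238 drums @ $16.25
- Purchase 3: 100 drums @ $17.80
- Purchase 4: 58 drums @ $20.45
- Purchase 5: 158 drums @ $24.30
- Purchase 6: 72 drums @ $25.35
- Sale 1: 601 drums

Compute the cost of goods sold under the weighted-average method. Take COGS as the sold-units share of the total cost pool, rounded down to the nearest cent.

Sale 1, sell 601: 601/715 × $13,957.80 → $11,732.36
Ending inventory (cost pool remaining) = $2,225.44
Check: goods available $13,957.80 = COGS $11,732.36 + ending $2,225.44

COGS = $11,732.36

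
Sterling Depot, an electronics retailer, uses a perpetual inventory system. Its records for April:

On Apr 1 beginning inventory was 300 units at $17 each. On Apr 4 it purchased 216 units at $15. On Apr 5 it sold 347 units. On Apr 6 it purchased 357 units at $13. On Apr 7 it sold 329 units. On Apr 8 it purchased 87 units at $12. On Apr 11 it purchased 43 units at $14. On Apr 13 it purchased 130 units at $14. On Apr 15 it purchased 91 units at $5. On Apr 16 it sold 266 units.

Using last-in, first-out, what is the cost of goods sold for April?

COGS = $12,645

Apr 5, 347 sold [LIFO — newest first]: 216 @ $15 + 131 @ $17 = $5,467
Apr 7, 329 sold [LIFO — newest first]: 329 @ $13 = $4,277
Apr 16, 266 sold [LIFO — newest first]: 91 @ $5 + 130 @ $14 + 43 @ $14 + 2 @ $12 = $2,901
Total COGS = $5,467 + $4,277 + $2,901 = $12,645
Ending inventory: 169 @ $17 + 28 @ $13 + 85 @ $12 = $4,257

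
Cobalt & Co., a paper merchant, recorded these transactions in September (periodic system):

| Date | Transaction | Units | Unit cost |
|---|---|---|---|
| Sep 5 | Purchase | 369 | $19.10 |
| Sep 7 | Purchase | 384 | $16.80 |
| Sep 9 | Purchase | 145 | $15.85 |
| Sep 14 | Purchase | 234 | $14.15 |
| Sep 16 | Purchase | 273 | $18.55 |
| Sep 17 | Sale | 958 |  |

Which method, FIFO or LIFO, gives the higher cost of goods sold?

FIFO

FIFO COGS: 369 @ $19.10 + 384 @ $16.80 + 145 @ $15.85 + 60 @ $14.15 = $16,646.35
LIFO COGS: 273 @ $18.55 + 234 @ $14.15 + 145 @ $15.85 + 306 @ $16.80 = $15,814.30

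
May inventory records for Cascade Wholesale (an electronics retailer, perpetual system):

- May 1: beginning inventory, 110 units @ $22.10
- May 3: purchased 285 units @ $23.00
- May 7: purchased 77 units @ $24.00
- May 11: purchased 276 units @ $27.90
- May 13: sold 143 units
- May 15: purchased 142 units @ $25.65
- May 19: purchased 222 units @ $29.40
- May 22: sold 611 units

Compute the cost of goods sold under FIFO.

COGS = $18,688.30

May 13, 143 sold [FIFO — oldest first]: 110 @ $22.10 + 33 @ $23.00 = $3,190.00
May 22, 611 sold [FIFO — oldest first]: 252 @ $23.00 + 77 @ $24.00 + 276 @ $27.90 + 6 @ $25.65 = $15,498.30
Total COGS = $3,190.00 + $15,498.30 = $18,688.30
Ending inventory: 136 @ $25.65 + 222 @ $29.40 = $10,015.20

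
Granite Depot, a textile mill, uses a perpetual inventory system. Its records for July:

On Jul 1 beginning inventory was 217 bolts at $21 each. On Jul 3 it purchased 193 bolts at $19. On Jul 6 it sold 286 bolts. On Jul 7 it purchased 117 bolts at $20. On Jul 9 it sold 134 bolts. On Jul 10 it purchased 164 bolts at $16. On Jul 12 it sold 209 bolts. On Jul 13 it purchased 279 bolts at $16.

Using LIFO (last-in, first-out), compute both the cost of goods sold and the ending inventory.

Jul 6, 286 sold [LIFO — newest first]: 193 @ $19 + 93 @ $21 = $5,620
Jul 9, 134 sold [LIFO — newest first]: 117 @ $20 + 17 @ $21 = $2,697
Jul 12, 209 sold [LIFO — newest first]: 164 @ $16 + 45 @ $21 = $3,569
Total COGS = $5,620 + $2,697 + $3,569 = $11,886
Ending inventory: 62 @ $21 + 279 @ $16 = $5,766
Check: goods available $17,652 = COGS $11,886 + ending $5,766

COGS = $11,886; ending inventory = $5,766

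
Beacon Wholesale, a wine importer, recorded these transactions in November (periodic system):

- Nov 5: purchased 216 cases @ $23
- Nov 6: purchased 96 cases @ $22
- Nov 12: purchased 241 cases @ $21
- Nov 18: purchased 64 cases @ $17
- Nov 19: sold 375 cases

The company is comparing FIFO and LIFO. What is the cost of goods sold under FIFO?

FIFO COGS: 216 @ $23 + 96 @ $22 + 63 @ $21 = $8,403
LIFO COGS: 64 @ $17 + 241 @ $21 + 70 @ $22 = $7,689

COGS = $8,403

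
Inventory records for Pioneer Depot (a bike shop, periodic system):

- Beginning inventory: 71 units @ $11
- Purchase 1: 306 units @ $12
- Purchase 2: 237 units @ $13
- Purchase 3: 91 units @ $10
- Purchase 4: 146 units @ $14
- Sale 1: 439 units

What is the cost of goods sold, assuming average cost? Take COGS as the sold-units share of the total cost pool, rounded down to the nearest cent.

Sale 1, sell 439: 439/851 × $10,488.00 → $5,410.37
Ending inventory (cost pool remaining) = $5,077.63
Check: goods available $10,488.00 = COGS $5,410.37 + ending $5,077.63

COGS = $5,410.37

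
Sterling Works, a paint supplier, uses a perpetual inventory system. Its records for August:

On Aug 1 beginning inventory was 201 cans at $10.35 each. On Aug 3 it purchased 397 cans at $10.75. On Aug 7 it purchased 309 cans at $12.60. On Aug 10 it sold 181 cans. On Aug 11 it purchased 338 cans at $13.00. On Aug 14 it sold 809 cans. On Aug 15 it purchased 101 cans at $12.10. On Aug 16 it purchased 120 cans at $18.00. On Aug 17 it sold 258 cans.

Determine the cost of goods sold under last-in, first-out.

Aug 10, 181 sold [LIFO — newest first]: 181 @ $12.60 = $2,280.60
Aug 14, 809 sold [LIFO — newest first]: 338 @ $13.00 + 128 @ $12.60 + 343 @ $10.75 = $9,694.05
Aug 17, 258 sold [LIFO — newest first]: 120 @ $18.00 + 101 @ $12.10 + 37 @ $10.75 = $3,779.85
Total COGS = $2,280.60 + $9,694.05 + $3,779.85 = $15,754.50
Ending inventory: 201 @ $10.35 + 17 @ $10.75 = $2,263.10

COGS = $15,754.50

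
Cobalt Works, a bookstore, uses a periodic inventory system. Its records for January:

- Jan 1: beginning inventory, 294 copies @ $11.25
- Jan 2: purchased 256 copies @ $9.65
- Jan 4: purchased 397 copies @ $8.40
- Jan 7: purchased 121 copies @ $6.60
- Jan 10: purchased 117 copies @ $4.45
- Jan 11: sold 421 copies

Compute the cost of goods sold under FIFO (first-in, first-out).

Jan 11, 421 sold [FIFO — oldest first]: 294 @ $11.25 + 127 @ $9.65 = $4,533.05
Ending inventory: 129 @ $9.65 + 397 @ $8.40 + 121 @ $6.60 + 117 @ $4.45 = $5,898.90

COGS = $4,533.05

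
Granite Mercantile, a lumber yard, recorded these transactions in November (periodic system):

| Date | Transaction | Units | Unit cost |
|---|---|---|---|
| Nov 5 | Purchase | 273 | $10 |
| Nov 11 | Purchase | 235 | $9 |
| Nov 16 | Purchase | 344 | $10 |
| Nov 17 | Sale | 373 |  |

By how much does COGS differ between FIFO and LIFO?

$71

FIFO COGS: 273 @ $10 + 100 @ $9 = $3,630
LIFO COGS: 344 @ $10 + 29 @ $9 = $3,701
Difference = |$3,630 − $3,701| = $71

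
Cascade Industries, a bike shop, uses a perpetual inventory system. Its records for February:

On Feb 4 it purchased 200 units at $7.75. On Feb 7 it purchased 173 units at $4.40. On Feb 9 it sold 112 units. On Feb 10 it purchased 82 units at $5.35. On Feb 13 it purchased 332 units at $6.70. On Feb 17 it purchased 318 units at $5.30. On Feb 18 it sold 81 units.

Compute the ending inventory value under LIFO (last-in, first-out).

Ending inventory = $5,737.60

Feb 9, 112 sold [LIFO — newest first]: 112 @ $4.40 = $492.80
Feb 18, 81 sold [LIFO — newest first]: 81 @ $5.30 = $429.30
Total COGS = $492.80 + $429.30 = $922.10
Ending inventory: 200 @ $7.75 + 61 @ $4.40 + 82 @ $5.35 + 332 @ $6.70 + 237 @ $5.30 = $5,737.60
Check: goods available $6,659.70 = COGS $922.10 + ending $5,737.60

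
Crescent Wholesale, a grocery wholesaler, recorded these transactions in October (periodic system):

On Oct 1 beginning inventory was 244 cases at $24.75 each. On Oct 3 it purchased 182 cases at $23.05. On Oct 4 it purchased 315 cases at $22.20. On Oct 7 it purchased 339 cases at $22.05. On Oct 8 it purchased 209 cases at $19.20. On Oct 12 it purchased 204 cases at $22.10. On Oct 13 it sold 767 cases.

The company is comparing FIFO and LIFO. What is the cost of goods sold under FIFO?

COGS = $17,800.40

FIFO COGS: 244 @ $24.75 + 182 @ $23.05 + 315 @ $22.20 + 26 @ $22.05 = $17,800.40
LIFO COGS: 204 @ $22.10 + 209 @ $19.20 + 339 @ $22.05 + 15 @ $22.20 = $16,329.15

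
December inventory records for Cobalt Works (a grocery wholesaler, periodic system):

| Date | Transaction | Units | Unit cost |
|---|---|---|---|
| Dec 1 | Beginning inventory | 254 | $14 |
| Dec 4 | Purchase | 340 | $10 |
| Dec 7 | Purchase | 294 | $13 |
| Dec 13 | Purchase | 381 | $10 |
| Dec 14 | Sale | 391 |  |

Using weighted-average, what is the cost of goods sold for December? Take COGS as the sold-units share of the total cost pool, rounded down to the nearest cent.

Dec 14, sell 391: 391/1269 × $14,588.00 → $4,494.80
Ending inventory (cost pool remaining) = $10,093.20
Check: goods available $14,588.00 = COGS $4,494.80 + ending $10,093.20

COGS = $4,494.80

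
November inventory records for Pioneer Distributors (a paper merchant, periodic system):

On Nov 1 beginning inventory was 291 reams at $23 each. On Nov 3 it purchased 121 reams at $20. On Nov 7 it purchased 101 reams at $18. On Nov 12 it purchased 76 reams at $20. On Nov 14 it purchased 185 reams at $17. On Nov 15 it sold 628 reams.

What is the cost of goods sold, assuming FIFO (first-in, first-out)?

Nov 15, 628 sold [FIFO — oldest first]: 291 @ $23 + 121 @ $20 + 101 @ $18 + 76 @ $20 + 39 @ $17 = $13,114
Ending inventory: 146 @ $17 = $2,482
Check: goods available $15,596 = COGS $13,114 + ending $2,482

COGS = $13,114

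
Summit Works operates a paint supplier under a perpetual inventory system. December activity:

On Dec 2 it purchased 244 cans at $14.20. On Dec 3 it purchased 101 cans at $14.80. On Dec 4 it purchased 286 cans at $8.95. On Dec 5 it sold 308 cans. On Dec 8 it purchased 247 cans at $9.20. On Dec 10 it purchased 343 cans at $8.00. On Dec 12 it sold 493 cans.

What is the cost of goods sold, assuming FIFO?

Dec 5, 308 sold [FIFO — oldest first]: 244 @ $14.20 + 64 @ $14.80 = $4,412.00
Dec 12, 493 sold [FIFO — oldest first]: 37 @ $14.80 + 286 @ $8.95 + 170 @ $9.20 = $4,671.30
Total COGS = $4,412.00 + $4,671.30 = $9,083.30
Ending inventory: 77 @ $9.20 + 343 @ $8.00 = $3,452.40
Check: goods available $12,535.70 = COGS $9,083.30 + ending $3,452.40

COGS = $9,083.30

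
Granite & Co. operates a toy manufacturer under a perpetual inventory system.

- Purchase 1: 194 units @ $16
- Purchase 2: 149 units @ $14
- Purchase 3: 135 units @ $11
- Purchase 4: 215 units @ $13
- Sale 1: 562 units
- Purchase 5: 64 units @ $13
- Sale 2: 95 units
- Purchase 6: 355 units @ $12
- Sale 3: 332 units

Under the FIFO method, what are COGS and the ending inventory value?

COGS = $13,086; ending inventory = $1,476

Sale 1 (562) [FIFO — oldest first]: 194 @ $16 + 149 @ $14 + 135 @ $11 + 84 @ $13 = $7,767
Sale 2 (95) [FIFO — oldest first]: 95 @ $13 = $1,235
Sale 3 (332) [FIFO — oldest first]: 36 @ $13 + 64 @ $13 + 232 @ $12 = $4,084
Total COGS = $7,767 + $1,235 + $4,084 = $13,086
Ending inventory: 123 @ $12 = $1,476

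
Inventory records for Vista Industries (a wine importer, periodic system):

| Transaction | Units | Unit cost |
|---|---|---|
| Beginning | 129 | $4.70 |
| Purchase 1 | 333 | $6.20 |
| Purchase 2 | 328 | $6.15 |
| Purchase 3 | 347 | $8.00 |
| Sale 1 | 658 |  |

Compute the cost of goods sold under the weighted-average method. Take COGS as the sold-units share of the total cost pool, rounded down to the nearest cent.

COGS = $4,319.59

Sale 1, sell 658: 658/1137 × $7,464.10 → $4,319.59
Ending inventory (cost pool remaining) = $3,144.51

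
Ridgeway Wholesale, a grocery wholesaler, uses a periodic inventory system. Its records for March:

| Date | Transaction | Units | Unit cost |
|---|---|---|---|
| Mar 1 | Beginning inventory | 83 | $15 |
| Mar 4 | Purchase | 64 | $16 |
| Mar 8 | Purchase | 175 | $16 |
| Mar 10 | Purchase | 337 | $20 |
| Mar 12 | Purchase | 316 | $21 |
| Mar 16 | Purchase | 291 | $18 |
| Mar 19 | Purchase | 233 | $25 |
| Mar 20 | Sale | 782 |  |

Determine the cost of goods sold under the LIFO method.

COGS = $16,481

Mar 20, 782 sold [LIFO — newest first]: 233 @ $25 + 291 @ $18 + 258 @ $21 = $16,481
Ending inventory: 83 @ $15 + 64 @ $16 + 175 @ $16 + 337 @ $20 + 58 @ $21 = $13,027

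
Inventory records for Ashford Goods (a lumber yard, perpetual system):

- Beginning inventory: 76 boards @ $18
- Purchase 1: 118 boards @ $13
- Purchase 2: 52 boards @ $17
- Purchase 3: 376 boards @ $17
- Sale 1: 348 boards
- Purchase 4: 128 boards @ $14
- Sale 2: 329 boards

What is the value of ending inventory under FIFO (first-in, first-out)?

Ending inventory = $1,022

Sale 1 (348) [FIFO — oldest first]: 76 @ $18 + 118 @ $13 + 52 @ $17 + 102 @ $17 = $5,520
Sale 2 (329) [FIFO — oldest first]: 274 @ $17 + 55 @ $14 = $5,428
Total COGS = $5,520 + $5,428 = $10,948
Ending inventory: 73 @ $14 = $1,022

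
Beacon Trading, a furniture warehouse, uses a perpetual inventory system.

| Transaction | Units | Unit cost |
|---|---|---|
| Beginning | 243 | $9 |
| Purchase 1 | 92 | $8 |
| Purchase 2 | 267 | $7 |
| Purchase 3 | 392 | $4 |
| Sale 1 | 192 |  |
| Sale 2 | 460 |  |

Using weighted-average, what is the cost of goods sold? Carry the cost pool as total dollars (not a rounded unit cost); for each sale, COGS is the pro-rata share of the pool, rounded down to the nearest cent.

COGS = $4,171.75

After Beginning: 243 on hand, pool $2,187.00 (≈ $9.0000 each)
After Purchase 1: 335 on hand, pool $2,923.00 (≈ $8.7254 each)
After Purchase 2: 602 on hand, pool $4,792.00 (≈ $7.9601 each)
After Purchase 3: 994 on hand, pool $6,360.00 (≈ $6.3984 each)
Sale 1, sell 192: 192/994 × $6,360.00 → $1,228.49
Sale 2, sell 460: 460/802 × $5,131.51 → $2,943.26
Total COGS = $1,228.49 + $2,943.26 = $4,171.75
Ending inventory (cost pool remaining) = $2,188.25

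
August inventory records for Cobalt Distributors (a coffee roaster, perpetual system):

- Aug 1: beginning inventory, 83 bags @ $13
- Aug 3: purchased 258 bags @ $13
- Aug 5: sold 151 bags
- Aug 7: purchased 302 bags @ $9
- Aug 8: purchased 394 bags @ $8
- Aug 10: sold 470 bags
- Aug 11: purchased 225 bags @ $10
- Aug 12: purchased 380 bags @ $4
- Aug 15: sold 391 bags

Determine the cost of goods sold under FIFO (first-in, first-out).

COGS = $10,103

Aug 5, 151 sold [FIFO — oldest first]: 83 @ $13 + 68 @ $13 = $1,963
Aug 10, 470 sold [FIFO — oldest first]: 190 @ $13 + 280 @ $9 = $4,990
Aug 15, 391 sold [FIFO — oldest first]: 22 @ $9 + 369 @ $8 = $3,150
Total COGS = $1,963 + $4,990 + $3,150 = $10,103
Ending inventory: 25 @ $8 + 225 @ $10 + 380 @ $4 = $3,970
Check: goods available $14,073 = COGS $10,103 + ending $3,970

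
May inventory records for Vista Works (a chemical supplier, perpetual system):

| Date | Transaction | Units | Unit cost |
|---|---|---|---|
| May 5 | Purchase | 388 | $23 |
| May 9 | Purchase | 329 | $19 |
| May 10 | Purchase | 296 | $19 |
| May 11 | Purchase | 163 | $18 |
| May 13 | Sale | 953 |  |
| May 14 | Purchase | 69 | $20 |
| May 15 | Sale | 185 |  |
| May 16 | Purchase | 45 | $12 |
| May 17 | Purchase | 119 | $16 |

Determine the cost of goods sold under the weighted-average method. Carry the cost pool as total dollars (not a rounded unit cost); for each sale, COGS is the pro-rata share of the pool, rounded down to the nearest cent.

COGS = $22,958.19

After May 5: 388 on hand, pool $8,924.00 (≈ $23.0000 each)
After May 9: 717 on hand, pool $15,175.00 (≈ $21.1646 each)
After May 10: 1013 on hand, pool $20,799.00 (≈ $20.5321 each)
After May 11: 1176 on hand, pool $23,733.00 (≈ $20.1811 each)
May 13, sell 953: 953/1176 × $23,733.00 → $19,232.60
After May 14: 292 on hand, pool $5,880.40 (≈ $20.1384 each)
May 15, sell 185: 185/292 × $5,880.40 → $3,725.59
After May 16: 152 on hand, pool $2,694.81 (≈ $17.7290 each)
After May 17: 271 on hand, pool $4,598.81 (≈ $16.9698 each)
Total COGS = $19,232.60 + $3,725.59 = $22,958.19
Ending inventory (cost pool remaining) = $4,598.81
Check: goods available $27,557.00 = COGS $22,958.19 + ending $4,598.81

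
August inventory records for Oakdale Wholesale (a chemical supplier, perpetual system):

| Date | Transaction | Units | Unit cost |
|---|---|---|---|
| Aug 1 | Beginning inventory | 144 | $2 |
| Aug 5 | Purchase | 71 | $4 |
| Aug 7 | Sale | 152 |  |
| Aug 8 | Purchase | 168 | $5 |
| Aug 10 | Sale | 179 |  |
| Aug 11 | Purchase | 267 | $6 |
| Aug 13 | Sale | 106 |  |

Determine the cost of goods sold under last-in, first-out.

Aug 7, 152 sold [LIFO — newest first]: 71 @ $4 + 81 @ $2 = $446
Aug 10, 179 sold [LIFO — newest first]: 168 @ $5 + 11 @ $2 = $862
Aug 13, 106 sold [LIFO — newest first]: 106 @ $6 = $636
Total COGS = $446 + $862 + $636 = $1,944
Ending inventory: 52 @ $2 + 161 @ $6 = $1,070

COGS = $1,944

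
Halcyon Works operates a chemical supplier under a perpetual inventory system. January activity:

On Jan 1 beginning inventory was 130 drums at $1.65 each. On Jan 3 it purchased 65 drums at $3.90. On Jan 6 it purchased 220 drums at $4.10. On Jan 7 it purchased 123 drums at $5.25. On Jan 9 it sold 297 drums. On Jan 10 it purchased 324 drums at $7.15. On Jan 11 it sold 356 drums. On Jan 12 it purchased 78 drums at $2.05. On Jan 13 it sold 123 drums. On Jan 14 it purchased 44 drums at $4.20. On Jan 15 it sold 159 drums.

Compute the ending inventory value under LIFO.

Jan 9, 297 sold [LIFO — newest first]: 123 @ $5.25 + 174 @ $4.10 = $1,359.15
Jan 11, 356 sold [LIFO — newest first]: 324 @ $7.15 + 32 @ $4.10 = $2,447.80
Jan 13, 123 sold [LIFO — newest first]: 78 @ $2.05 + 14 @ $4.10 + 31 @ $3.90 = $338.20
Jan 15, 159 sold [LIFO — newest first]: 44 @ $4.20 + 34 @ $3.90 + 81 @ $1.65 = $451.05
Total COGS = $1,359.15 + $2,447.80 + $338.20 + $451.05 = $4,596.20
Ending inventory: 49 @ $1.65 = $80.85
Check: goods available $4,677.05 = COGS $4,596.20 + ending $80.85

Ending inventory = $80.85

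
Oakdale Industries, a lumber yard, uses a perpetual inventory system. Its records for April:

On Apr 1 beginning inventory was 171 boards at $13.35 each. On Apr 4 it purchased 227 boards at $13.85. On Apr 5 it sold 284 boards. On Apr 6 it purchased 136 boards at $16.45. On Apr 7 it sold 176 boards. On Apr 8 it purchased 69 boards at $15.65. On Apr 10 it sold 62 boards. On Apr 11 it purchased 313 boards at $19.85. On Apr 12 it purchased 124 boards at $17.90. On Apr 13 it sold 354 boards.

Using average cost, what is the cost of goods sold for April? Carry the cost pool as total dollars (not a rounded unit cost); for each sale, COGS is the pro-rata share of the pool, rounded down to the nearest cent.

COGS = $14,111.77

After Apr 1: 171 on hand, pool $2,282.85 (≈ $13.3500 each)
After Apr 4: 398 on hand, pool $5,426.80 (≈ $13.6352 each)
Apr 5, sell 284: 284/398 × $5,426.80 → $3,872.38
After Apr 6: 250 on hand, pool $3,791.62 (≈ $15.1665 each)
Apr 7, sell 176: 176/250 × $3,791.62 → $2,669.30
After Apr 8: 143 on hand, pool $2,202.17 (≈ $15.3998 each)
Apr 10, sell 62: 62/143 × $2,202.17 → $954.78
After Apr 11: 394 on hand, pool $7,460.44 (≈ $18.9351 each)
After Apr 12: 518 on hand, pool $9,680.04 (≈ $18.6873 each)
Apr 13, sell 354: 354/518 × $9,680.04 → $6,615.31
Total COGS = $3,872.38 + $2,669.30 + $954.78 + $6,615.31 = $14,111.77
Ending inventory (cost pool remaining) = $3,064.73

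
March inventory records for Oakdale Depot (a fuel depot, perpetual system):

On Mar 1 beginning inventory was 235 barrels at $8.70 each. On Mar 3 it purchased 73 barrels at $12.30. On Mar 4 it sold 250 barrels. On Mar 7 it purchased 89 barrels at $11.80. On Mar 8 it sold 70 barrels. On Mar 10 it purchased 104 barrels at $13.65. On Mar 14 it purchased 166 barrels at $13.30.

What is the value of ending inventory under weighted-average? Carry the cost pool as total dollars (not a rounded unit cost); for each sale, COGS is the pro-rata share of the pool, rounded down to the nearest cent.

Ending inventory = $4,467.75

After Mar 1: 235 on hand, pool $2,044.50 (≈ $8.7000 each)
After Mar 3: 308 on hand, pool $2,942.40 (≈ $9.5532 each)
Mar 4, sell 250: 250/308 × $2,942.40 → $2,388.31
After Mar 7: 147 on hand, pool $1,604.29 (≈ $10.9135 each)
Mar 8, sell 70: 70/147 × $1,604.29 → $763.94
After Mar 10: 181 on hand, pool $2,259.95 (≈ $12.4859 each)
After Mar 14: 347 on hand, pool $4,467.75 (≈ $12.8754 each)
Total COGS = $2,388.31 + $763.94 = $3,152.25
Ending inventory (cost pool remaining) = $4,467.75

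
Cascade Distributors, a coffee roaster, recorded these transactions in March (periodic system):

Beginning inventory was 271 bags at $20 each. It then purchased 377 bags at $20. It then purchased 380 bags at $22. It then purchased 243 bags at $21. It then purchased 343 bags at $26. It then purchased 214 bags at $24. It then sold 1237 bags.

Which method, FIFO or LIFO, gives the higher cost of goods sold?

FIFO COGS: 271 @ $20 + 377 @ $20 + 380 @ $22 + 209 @ $21 = $25,709
LIFO COGS: 214 @ $24 + 343 @ $26 + 243 @ $21 + 380 @ $22 + 57 @ $20 = $28,657

LIFO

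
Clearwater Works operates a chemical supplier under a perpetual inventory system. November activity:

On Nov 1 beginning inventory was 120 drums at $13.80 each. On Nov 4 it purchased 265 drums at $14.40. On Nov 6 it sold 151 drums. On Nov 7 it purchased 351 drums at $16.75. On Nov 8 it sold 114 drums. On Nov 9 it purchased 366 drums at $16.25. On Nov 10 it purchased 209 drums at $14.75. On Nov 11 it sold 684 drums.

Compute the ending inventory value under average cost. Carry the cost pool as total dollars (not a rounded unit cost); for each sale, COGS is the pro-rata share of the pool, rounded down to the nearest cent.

After Nov 1: 120 on hand, pool $1,656.00 (≈ $13.8000 each)
After Nov 4: 385 on hand, pool $5,472.00 (≈ $14.2130 each)
Nov 6, sell 151: 151/385 × $5,472.00 → $2,146.16
After Nov 7: 585 on hand, pool $9,205.09 (≈ $15.7352 each)
Nov 8, sell 114: 114/585 × $9,205.09 → $1,793.81
After Nov 9: 837 on hand, pool $13,358.78 (≈ $15.9603 each)
After Nov 10: 1046 on hand, pool $16,441.53 (≈ $15.7185 each)
Nov 11, sell 684: 684/1046 × $16,441.53 → $10,751.44
Total COGS = $2,146.16 + $1,793.81 + $10,751.44 = $14,691.41
Ending inventory (cost pool remaining) = $5,690.09
Check: goods available $20,381.50 = COGS $14,691.41 + ending $5,690.09

Ending inventory = $5,690.09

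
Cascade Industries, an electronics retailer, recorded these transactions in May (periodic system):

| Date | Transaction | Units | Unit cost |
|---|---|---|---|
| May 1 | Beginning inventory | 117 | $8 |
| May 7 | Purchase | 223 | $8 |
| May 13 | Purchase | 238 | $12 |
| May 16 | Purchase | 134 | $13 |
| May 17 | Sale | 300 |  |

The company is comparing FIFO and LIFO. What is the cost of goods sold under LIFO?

FIFO COGS: 117 @ $8 + 183 @ $8 = $2,400
LIFO COGS: 134 @ $13 + 166 @ $12 = $3,734

COGS = $3,734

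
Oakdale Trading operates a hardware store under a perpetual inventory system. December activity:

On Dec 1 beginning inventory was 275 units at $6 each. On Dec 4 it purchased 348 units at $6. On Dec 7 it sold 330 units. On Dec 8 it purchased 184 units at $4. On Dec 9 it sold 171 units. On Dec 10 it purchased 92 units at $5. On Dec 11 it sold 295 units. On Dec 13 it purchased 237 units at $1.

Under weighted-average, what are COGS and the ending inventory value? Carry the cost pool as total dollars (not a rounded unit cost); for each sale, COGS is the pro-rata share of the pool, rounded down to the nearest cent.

After Dec 1: 275 on hand, pool $1,650.00 (≈ $6.0000 each)
After Dec 4: 623 on hand, pool $3,738.00 (≈ $6.0000 each)
Dec 7, sell 330: 330/623 × $3,738.00 → $1,980.00
After Dec 8: 477 on hand, pool $2,494.00 (≈ $5.2285 each)
Dec 9, sell 171: 171/477 × $2,494.00 → $894.07
After Dec 10: 398 on hand, pool $2,059.93 (≈ $5.1757 each)
Dec 11, sell 295: 295/398 × $2,059.93 → $1,526.83
After Dec 13: 340 on hand, pool $770.10 (≈ $2.2650 each)
Total COGS = $1,980.00 + $894.07 + $1,526.83 = $4,400.90
Ending inventory (cost pool remaining) = $770.10

COGS = $4,400.90; ending inventory = $770.10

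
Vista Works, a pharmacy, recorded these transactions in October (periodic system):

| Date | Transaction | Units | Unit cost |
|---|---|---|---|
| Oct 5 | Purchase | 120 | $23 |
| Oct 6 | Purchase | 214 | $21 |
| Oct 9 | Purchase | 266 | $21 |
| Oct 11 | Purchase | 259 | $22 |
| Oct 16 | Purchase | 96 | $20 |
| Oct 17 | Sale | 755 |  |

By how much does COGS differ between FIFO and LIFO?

$232

FIFO COGS: 120 @ $23 + 214 @ $21 + 266 @ $21 + 155 @ $22 = $16,250
LIFO COGS: 96 @ $20 + 259 @ $22 + 266 @ $21 + 134 @ $21 = $16,018
Difference = |$16,250 − $16,018| = $232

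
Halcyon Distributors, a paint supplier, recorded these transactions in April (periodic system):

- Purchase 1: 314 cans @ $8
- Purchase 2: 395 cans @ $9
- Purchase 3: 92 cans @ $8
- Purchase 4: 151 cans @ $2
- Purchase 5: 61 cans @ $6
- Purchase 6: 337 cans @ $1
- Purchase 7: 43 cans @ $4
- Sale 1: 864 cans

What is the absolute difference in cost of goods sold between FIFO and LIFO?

$3,396

FIFO COGS: 314 @ $8 + 395 @ $9 + 92 @ $8 + 63 @ $2 = $6,929
LIFO COGS: 43 @ $4 + 337 @ $1 + 61 @ $6 + 151 @ $2 + 92 @ $8 + 180 @ $9 = $3,533
Difference = |$6,929 − $3,533| = $3,396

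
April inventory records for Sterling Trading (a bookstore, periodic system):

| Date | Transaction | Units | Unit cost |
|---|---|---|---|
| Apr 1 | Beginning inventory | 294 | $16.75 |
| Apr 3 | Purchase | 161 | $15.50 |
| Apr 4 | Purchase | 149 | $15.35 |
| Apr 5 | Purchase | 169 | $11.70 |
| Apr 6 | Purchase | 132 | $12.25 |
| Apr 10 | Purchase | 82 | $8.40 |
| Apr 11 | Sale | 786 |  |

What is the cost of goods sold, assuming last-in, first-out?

COGS = $10,623.50

Apr 11, 786 sold [LIFO — newest first]: 82 @ $8.40 + 132 @ $12.25 + 169 @ $11.70 + 149 @ $15.35 + 161 @ $15.50 + 93 @ $16.75 = $10,623.50
Ending inventory: 201 @ $16.75 = $3,366.75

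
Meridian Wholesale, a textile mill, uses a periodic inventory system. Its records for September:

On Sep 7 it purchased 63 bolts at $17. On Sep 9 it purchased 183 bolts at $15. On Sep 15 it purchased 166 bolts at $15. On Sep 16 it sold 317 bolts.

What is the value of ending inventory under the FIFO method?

Ending inventory = $1,425

Sep 16, 317 sold [FIFO — oldest first]: 63 @ $17 + 183 @ $15 + 71 @ $15 = $4,881
Ending inventory: 95 @ $15 = $1,425
Check: goods available $6,306 = COGS $4,881 + ending $1,425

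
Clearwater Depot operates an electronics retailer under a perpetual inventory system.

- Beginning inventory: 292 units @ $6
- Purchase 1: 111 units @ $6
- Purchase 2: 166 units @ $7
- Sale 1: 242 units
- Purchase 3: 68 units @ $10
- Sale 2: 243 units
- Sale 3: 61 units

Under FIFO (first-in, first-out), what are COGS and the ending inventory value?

Sale 1 (242) [FIFO — oldest first]: 242 @ $6 = $1,452
Sale 2 (243) [FIFO — oldest first]: 50 @ $6 + 111 @ $6 + 82 @ $7 = $1,540
Sale 3 (61) [FIFO — oldest first]: 61 @ $7 = $427
Total COGS = $1,452 + $1,540 + $427 = $3,419
Ending inventory: 23 @ $7 + 68 @ $10 = $841

COGS = $3,419; ending inventory = $841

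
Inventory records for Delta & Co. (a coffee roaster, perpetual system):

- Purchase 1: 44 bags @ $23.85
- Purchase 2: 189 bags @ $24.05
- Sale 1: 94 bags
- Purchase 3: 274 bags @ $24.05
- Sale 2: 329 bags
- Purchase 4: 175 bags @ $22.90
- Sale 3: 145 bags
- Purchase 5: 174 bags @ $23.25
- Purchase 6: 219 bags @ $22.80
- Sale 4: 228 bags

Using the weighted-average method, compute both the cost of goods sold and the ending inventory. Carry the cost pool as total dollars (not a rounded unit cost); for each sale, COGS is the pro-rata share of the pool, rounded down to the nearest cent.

After Purchase 1: 44 on hand, pool $1,049.40 (≈ $23.8500 each)
After Purchase 2: 233 on hand, pool $5,594.85 (≈ $24.0122 each)
Sale 1, sell 94: 94/233 × $5,594.85 → $2,257.14
After Purchase 3: 413 on hand, pool $9,927.41 (≈ $24.0373 each)
Sale 2, sell 329: 329/413 × $9,927.41 → $7,908.27
After Purchase 4: 259 on hand, pool $6,026.64 (≈ $23.2689 each)
Sale 3, sell 145: 145/259 × $6,026.64 → $3,373.98
After Purchase 5: 288 on hand, pool $6,698.16 (≈ $23.2575 each)
After Purchase 6: 507 on hand, pool $11,691.36 (≈ $23.0599 each)
Sale 4, sell 228: 228/507 × $11,691.36 → $5,257.65
Total COGS = $2,257.14 + $7,908.27 + $3,373.98 + $5,257.65 = $18,797.04
Ending inventory (cost pool remaining) = $6,433.71
Check: goods available $25,230.75 = COGS $18,797.04 + ending $6,433.71

COGS = $18,797.04; ending inventory = $6,433.71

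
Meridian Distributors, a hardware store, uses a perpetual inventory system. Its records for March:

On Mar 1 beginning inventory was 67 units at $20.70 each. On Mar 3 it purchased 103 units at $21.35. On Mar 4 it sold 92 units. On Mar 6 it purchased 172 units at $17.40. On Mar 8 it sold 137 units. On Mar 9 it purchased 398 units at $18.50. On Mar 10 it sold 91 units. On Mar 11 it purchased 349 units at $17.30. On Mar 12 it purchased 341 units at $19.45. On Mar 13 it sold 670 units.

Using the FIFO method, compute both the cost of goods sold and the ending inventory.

Mar 4, 92 sold [FIFO — oldest first]: 67 @ $20.70 + 25 @ $21.35 = $1,920.65
Mar 8, 137 sold [FIFO — oldest first]: 78 @ $21.35 + 59 @ $17.40 = $2,691.90
Mar 10, 91 sold [FIFO — oldest first]: 91 @ $17.40 = $1,583.40
Mar 13, 670 sold [FIFO — oldest first]: 22 @ $17.40 + 398 @ $18.50 + 250 @ $17.30 = $12,070.80
Total COGS = $1,920.65 + $2,691.90 + $1,583.40 + $12,070.80 = $18,266.75
Ending inventory: 99 @ $17.30 + 341 @ $19.45 = $8,345.15
Check: goods available $26,611.90 = COGS $18,266.75 + ending $8,345.15

COGS = $18,266.75; ending inventory = $8,345.15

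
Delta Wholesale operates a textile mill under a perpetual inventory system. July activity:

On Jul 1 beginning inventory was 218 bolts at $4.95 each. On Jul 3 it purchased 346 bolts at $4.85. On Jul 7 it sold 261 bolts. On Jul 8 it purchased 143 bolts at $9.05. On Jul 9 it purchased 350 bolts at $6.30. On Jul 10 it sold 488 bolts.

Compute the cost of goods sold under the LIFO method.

Jul 7, 261 sold [LIFO — newest first]: 261 @ $4.85 = $1,265.85
Jul 10, 488 sold [LIFO — newest first]: 350 @ $6.30 + 138 @ $9.05 = $3,453.90
Total COGS = $1,265.85 + $3,453.90 = $4,719.75
Ending inventory: 218 @ $4.95 + 85 @ $4.85 + 5 @ $9.05 = $1,536.60
Check: goods available $6,256.35 = COGS $4,719.75 + ending $1,536.60

COGS = $4,719.75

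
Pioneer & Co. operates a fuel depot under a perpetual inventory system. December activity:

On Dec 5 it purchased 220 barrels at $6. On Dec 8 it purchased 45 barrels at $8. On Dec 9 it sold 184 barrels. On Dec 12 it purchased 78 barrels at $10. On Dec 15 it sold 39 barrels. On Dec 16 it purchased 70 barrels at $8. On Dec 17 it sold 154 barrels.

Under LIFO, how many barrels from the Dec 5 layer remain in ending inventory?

Dec 9, 184 sold [LIFO — newest first]: 45 @ $8 + 139 @ $6 = $1,194
Dec 15, 39 sold [LIFO — newest first]: 39 @ $10 = $390
Dec 17, 154 sold [LIFO — newest first]: 70 @ $8 + 39 @ $10 + 45 @ $6 = $1,220
Total COGS = $1,194 + $390 + $1,220 = $2,804
Ending inventory: 36 @ $6 = $216

36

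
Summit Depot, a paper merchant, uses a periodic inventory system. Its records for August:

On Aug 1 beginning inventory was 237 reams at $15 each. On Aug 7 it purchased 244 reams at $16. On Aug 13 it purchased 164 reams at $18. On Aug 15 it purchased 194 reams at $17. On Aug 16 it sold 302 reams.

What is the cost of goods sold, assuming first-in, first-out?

COGS = $4,595

Aug 16, 302 sold [FIFO — oldest first]: 237 @ $15 + 65 @ $16 = $4,595
Ending inventory: 179 @ $16 + 164 @ $18 + 194 @ $17 = $9,114
Check: goods available $13,709 = COGS $4,595 + ending $9,114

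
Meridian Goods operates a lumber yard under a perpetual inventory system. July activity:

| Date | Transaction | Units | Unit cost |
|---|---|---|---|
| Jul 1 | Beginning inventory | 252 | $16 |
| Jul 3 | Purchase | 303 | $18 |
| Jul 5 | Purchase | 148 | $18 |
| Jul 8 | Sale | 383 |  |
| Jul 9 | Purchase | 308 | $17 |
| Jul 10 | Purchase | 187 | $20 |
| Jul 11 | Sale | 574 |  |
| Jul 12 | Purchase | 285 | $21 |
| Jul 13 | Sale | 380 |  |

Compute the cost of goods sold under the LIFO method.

Jul 8, 383 sold [LIFO — newest first]: 148 @ $18 + 235 @ $18 = $6,894
Jul 11, 574 sold [LIFO — newest first]: 187 @ $20 + 308 @ $17 + 68 @ $18 + 11 @ $16 = $10,376
Jul 13, 380 sold [LIFO — newest first]: 285 @ $21 + 95 @ $16 = $7,505
Total COGS = $6,894 + $10,376 + $7,505 = $24,775
Ending inventory: 146 @ $16 = $2,336

COGS = $24,775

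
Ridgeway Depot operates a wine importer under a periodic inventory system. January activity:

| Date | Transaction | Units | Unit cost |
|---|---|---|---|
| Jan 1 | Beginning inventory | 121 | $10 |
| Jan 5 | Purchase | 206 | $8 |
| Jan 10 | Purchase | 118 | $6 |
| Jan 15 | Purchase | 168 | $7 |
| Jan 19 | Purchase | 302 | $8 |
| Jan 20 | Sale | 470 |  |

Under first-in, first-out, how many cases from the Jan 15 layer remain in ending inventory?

143

Jan 20, 470 sold [FIFO — oldest first]: 121 @ $10 + 206 @ $8 + 118 @ $6 + 25 @ $7 = $3,741
Ending inventory: 143 @ $7 + 302 @ $8 = $3,417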